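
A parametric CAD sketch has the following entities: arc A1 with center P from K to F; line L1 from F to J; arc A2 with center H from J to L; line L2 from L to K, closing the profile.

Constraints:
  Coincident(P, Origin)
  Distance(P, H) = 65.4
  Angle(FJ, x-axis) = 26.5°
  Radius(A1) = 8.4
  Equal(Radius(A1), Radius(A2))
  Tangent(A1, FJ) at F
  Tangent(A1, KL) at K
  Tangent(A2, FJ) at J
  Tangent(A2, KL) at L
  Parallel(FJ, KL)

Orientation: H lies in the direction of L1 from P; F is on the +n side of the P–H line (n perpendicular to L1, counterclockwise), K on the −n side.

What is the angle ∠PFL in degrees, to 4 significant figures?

75.59°

Tangency of A1 to both parallel lines with radius 8.4 puts F and K at P ± 8.4·n: F = (-3.748, 7.517), K = (3.748, -7.517). Equal radii place J and L the same way about H: J = H + 8.4·n = (54.78, 36.70), L = H − 8.4·n = (62.28, 21.66). Then cos ∠PFL = FP·FL / (|FP||FL|), giving 75.59°.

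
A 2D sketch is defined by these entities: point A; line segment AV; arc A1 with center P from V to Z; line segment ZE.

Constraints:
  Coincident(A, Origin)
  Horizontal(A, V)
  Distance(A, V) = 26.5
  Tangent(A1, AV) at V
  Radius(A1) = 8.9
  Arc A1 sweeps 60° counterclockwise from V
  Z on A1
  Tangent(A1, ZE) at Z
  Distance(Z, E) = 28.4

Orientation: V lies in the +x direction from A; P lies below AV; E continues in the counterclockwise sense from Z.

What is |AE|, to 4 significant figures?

29.41

On A1, V sits at bearing 90° from P; a 60° counterclockwise sweep puts Z at bearing 150°, so Z = P + 8.9·(cos 150°, sin 150°) = (18.79, -4.450). Since A1 is tangent to ZE there, PZ ⟂ ZE, so ZE runs along (−sin 150°, cos 150°); with |ZE| = 28.4, E = (4.592, -29.05). Then |AE| = |E − A| = 29.41.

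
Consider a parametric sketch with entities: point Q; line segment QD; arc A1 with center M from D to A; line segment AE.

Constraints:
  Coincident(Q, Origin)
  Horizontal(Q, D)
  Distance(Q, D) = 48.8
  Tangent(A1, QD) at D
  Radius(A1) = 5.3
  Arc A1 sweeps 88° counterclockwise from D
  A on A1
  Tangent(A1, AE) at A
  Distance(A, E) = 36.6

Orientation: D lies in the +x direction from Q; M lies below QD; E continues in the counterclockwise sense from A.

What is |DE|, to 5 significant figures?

42.208

Q is at the origin; Q and D share the same y with |QD| = 48.8 and D on the +x side, so D = (48.800, 0.0000). Since A1 is tangent to QD there, MD ⟂ QD, so M = D + (0, -5.3) = (48.800, -5.3000). On A1, D sits at bearing 90° from M; an 88° counterclockwise sweep puts A at bearing 178°, so A = M + 5.3·(cos 178°, sin 178°) = (43.503, -5.1150). A1 meets AE tangentially, so MA is at right angles to AE, so AE runs along (−sin 178°, cos 178°); with |AE| = 36.6, E = (42.226, -41.693). Then |DE| = |E − D| = 42.208.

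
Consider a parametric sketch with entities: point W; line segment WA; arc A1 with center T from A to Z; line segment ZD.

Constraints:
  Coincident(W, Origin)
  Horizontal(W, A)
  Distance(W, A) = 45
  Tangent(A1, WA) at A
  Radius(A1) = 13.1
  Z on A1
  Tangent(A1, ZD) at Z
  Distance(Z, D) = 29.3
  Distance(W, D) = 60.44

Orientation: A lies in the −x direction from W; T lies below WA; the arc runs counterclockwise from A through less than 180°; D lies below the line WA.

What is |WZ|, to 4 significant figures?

59.57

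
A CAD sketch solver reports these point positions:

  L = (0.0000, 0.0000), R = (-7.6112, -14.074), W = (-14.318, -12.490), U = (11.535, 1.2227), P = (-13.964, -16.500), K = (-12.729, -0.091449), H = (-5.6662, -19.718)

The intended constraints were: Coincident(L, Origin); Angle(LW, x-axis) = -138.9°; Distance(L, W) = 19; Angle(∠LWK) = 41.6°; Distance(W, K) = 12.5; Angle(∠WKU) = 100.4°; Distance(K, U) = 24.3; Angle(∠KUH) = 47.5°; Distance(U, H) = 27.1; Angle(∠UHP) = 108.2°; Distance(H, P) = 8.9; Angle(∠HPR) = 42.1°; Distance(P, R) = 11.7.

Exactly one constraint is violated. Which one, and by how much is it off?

Distance(P, R) = 11.7 — off by 4.90.

L = (0.00, 0.00) ✓; LW at -138.9° ✓; |LW| = 19.00 ✓; ∠LWK = 41.60° ✓; |WK| = 12.50 ✓; ∠WKU = 100.4° ✓; |KU| = 24.30 ✓; ∠KUH = 47.50° ✓; |UH| = 27.10 ✓; ∠UHP = 108.2° ✓; |HP| = 8.900 ✓; ∠HPR = 42.10° ✓; |PR| = 6.800 ✗.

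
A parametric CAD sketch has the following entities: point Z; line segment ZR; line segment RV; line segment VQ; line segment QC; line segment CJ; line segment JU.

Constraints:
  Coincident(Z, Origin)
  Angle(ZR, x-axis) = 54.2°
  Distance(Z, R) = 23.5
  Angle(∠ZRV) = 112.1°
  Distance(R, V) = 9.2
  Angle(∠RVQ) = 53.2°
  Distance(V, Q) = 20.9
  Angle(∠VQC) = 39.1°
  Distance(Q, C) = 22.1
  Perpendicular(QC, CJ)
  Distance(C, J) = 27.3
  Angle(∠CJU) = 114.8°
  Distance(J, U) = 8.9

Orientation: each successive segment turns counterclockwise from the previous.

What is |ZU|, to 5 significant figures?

41.297

QC ⟂ CJ, so CJ runs at 119.80°; with |CJ| = 27.3, J = (6.9439, 42.028). ∠CJU = 114.8° gives JU at -175.00° from the x-axis; with |JU| = 8.9, U = (-1.9222, 41.252). Then |ZU| = |U − Z| = 41.297.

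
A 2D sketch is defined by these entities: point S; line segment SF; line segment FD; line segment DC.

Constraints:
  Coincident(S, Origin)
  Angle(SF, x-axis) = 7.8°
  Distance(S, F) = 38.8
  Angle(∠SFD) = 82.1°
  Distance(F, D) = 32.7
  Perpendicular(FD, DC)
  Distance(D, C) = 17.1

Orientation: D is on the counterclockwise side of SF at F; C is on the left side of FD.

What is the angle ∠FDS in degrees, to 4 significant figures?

54.55°

S is at the origin; SF runs at 7.8° with length 38.8, so F = 38.8·(cos 7.8°, sin 7.8°) = (38.44, 5.266). ∠SFD = 82.1°, so FD runs at 7.8° + (180° − 82.1°) = 105.7° from the x-axis; with |FD| = 32.7, D = F + 32.7·(cos 105.7°, sin 105.7°) = (29.59, 36.75). Then cos ∠FDS = DF·DS / (|DF||DS|), giving 54.55°.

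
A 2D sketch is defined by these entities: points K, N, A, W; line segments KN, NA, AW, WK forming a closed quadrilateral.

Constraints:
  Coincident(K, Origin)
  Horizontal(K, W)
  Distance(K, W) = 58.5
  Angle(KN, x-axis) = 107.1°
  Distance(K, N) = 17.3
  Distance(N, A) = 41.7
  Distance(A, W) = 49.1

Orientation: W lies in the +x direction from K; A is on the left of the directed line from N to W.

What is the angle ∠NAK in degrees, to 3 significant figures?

19.6°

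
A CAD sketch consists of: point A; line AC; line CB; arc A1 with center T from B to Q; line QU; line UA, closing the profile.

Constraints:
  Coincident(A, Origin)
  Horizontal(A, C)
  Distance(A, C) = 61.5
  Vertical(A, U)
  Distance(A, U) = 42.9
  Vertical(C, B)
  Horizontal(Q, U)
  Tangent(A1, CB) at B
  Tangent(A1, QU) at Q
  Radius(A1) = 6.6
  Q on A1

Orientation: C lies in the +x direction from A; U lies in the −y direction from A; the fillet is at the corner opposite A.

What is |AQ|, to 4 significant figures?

69.67

A is at the origin; AC is horizontal with |AC| = 61.5 and C on the +x side, so C = (61.50, 0.000). A and U share the same x with |AU| = 42.9 and U on the −y side, so U = (0.000, -42.90). The virtual corner opposite A is at (61.50, -42.90). A1 meets CB tangentially, so TB is at right angles to CB and A1 meets QU tangentially, so TQ is at right angles to QU, with radius 6.6, so the center T sits 6.6 in from both sides at T = (54.90, -36.30). That places the tangent points at B = (61.50, -36.30) on CB and Q = (54.90, -42.90) on QU. Then |AQ| = |Q − A| = 69.67.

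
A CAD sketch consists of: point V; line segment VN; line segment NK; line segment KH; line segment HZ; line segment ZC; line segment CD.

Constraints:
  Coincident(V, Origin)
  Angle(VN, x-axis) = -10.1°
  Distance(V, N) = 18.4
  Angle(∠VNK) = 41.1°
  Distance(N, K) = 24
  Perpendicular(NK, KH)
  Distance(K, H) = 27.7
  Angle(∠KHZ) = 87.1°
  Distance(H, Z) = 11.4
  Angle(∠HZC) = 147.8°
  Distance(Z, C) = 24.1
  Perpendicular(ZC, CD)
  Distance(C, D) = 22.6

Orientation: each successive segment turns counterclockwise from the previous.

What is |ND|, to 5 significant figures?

7.8750

V is at the origin; VN runs at -10.1° with length 18.4, so N = (18.115, -3.2267). ∠VNK = 41.1° gives NK at 128.80° from the x-axis; with |NK| = 24.0, K = (3.0764, 15.477). The perpendicularity gives KH at right angles to NK, so KH runs at -141.20°; with |KH| = 27.7, H = (-18.511, -1.8796). ∠KHZ = 87.1° gives HZ at -48.300° from the x-axis; with |HZ| = 11.4, Z = (-10.928, -10.391). ∠HZC = 147.8° gives ZC at -16.100° from the x-axis; with |ZC| = 24.1, C = (12.227, -17.075). ZC ⟂ CD, so CD runs at 73.900°; with |CD| = 22.6, D = (18.494, 4.6391). Then |ND| = |D − N| = 7.8750.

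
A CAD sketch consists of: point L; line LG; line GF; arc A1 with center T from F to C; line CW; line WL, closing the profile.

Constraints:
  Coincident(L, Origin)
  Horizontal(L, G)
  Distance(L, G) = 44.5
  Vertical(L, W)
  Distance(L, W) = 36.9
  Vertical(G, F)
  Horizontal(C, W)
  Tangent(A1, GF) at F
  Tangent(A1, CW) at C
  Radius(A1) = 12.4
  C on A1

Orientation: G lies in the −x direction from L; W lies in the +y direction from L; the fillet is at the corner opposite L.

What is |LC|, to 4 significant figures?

48.91

L is at the origin; L and G share the same y with |LG| = 44.5 and G on the −x side, so G = (-44.50, 0.000). LW is vertical with |LW| = 36.9 and W on the +y side, so W = (0.000, 36.90). The virtual corner opposite L is at (-44.50, 36.90). Tangency of A1 to GF means the radius TF is perpendicular to GF and the tangent condition forces TC to be normal to CW, with radius 12.4, so the center T sits 12.4 in from both sides at T = (-32.10, 24.50). That places the tangent points at F = (-44.50, 24.50) on GF and C = (-32.10, 36.90) on CW. Then |LC| = |C − L| = 48.91.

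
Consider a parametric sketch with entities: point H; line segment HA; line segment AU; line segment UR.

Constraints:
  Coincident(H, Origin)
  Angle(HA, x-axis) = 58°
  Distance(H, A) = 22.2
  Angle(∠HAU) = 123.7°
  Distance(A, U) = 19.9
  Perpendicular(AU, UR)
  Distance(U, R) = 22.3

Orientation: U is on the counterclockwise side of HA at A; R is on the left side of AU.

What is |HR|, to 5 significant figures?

32.444

∠HAU = 123.7°, so AU runs at 58.0° + (180° − 123.7°) = 114.30° from the x-axis; with |AU| = 19.9, U = A + 19.9·(cos 114.30°, sin 114.30°) = (3.5751, 36.964). AU ⟂ UR; with |UR| = 22.3 on the left of AU, R = U + 22.3·(-0.91140, -0.41151) = (-16.749, 27.787). Then |HR| = |R − H| = 32.444.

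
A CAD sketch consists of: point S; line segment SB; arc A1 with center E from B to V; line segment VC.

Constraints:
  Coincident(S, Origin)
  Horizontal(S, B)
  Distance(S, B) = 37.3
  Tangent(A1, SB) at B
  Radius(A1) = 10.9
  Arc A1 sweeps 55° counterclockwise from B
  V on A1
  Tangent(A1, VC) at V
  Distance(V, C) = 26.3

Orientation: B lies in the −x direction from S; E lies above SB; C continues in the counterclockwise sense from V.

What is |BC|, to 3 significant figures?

35.5

On A1, B sits at bearing -90° from E; a 55° counterclockwise sweep puts V at bearing -35°, so V = E + 10.9·(cos -35°, sin -35°) = (-28.4, 4.65). Tangency of A1 to VC means the radius EV is perpendicular to VC, so VC runs along (−sin -35°, cos -35°); with |VC| = 26.3, C = (-13.3, 26.2). Then |BC| = |C − B| = 35.5.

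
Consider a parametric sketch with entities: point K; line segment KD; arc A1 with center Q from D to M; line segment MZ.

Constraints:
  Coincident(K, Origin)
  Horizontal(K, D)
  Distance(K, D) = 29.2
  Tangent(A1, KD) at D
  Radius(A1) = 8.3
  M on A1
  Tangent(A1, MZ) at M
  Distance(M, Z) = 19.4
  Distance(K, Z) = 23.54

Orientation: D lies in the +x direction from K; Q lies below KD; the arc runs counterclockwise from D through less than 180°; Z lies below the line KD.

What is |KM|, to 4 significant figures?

22.51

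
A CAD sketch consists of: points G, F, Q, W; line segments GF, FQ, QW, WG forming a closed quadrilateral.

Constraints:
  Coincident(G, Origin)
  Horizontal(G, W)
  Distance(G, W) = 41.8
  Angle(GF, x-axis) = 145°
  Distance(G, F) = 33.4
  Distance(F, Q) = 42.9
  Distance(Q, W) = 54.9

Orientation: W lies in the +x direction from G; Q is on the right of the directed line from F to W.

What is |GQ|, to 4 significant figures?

21.92

G is at the origin; GW is horizontal with |GW| = 41.8 and W in +x, so W = (41.8, 0). GF runs at 145.0° with |GF| = 33.4, so F = (-27.36, 19.16). Q is determined by |FQ| = 42.9 and |QW| = 54.9 together: it lies at the intersection of circle(F, 42.9) and circle(W, 54.9). With |FW| = 71.76, the foot of the radical line on FW is 27.71 from F and the perpendicular offset is √(42.9² − 27.71²) = 32.75. Taking the right-of-FW solution: Q = (-9.404, -19.80).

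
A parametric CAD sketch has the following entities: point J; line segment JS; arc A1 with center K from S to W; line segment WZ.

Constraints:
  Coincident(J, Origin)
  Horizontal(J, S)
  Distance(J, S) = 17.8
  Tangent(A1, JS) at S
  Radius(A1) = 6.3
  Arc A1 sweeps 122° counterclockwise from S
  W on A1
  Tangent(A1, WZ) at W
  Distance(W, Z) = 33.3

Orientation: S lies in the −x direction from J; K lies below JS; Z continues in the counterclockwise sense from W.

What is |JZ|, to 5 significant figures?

38.275

J is at the origin; JS is horizontal with |JS| = 17.8 and S on the −x side, so S = (-17.800, 0.0000). A1 meets JS tangentially, so KS is at right angles to JS, so K = S + (0, -6.3) = (-17.800, -6.3000). On A1, S sits at bearing 90° from K; a 122° counterclockwise sweep puts W at bearing 212°, so W = K + 6.3·(cos 212°, sin 212°) = (-23.143, -9.6385). Since A1 is tangent to WZ there, KW ⟂ WZ, so WZ runs along (−sin 212°, cos 212°); with |WZ| = 33.3, Z = (-5.4964, -37.878). Then |JZ| = |Z − J| = 38.275.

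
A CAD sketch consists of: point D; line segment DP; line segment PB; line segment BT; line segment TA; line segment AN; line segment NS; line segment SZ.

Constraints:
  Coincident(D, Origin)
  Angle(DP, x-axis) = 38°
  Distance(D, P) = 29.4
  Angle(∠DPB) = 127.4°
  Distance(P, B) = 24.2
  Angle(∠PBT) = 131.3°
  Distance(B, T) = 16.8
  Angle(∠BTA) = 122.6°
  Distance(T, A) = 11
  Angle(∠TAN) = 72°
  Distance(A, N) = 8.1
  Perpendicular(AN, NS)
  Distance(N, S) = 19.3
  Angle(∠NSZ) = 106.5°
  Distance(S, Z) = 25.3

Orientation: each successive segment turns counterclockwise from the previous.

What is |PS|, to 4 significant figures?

36.45

D is at the origin; DP runs at 38.0° with length 29.4, so P = (23.17, 18.10). ∠DPB = 127.4° gives PB at 90.60° from the x-axis; with |PB| = 24.2, B = (22.91, 42.30). ∠PBT = 131.3° gives BT at 139.3° from the x-axis; with |BT| = 16.8, T = (10.18, 53.25). ∠BTA = 122.6° gives TA at -163.3° from the x-axis; with |TA| = 11.0, A = (-0.3586, 50.09). ∠TAN = 72.0° gives AN at -55.30° from the x-axis; with |AN| = 8.1, N = (4.253, 43.43). AN ⟂ NS, so NS runs at 34.70°; with |NS| = 19.3, S = (20.12, 54.42). Then |PS| = |S − P| = 36.45.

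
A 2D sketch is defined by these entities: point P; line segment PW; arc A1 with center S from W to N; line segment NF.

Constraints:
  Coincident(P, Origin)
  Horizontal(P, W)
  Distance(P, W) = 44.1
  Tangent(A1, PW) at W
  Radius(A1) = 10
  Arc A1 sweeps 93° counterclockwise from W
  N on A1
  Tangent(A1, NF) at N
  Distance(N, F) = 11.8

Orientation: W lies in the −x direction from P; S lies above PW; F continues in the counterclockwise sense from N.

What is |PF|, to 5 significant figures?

41.278

P is at the origin; P and W share the same y with |PW| = 44.1 and W on the −x side, so W = (-44.100, 0.0000). A1 meets PW tangentially, so SW is at right angles to PW, so S = W + (0, 10) = (-44.100, 10.000). On A1, W sits at bearing -90° from S; a 93° counterclockwise sweep puts N at bearing 3°, so N = S + 10.0·(cos 3°, sin 3°) = (-34.114, 10.523). Since A1 is tangent to NF there, SN ⟂ NF, so NF runs along (−sin 3°, cos 3°); with |NF| = 11.8, F = (-34.731, 22.307). Then |PF| = |F − P| = 41.278.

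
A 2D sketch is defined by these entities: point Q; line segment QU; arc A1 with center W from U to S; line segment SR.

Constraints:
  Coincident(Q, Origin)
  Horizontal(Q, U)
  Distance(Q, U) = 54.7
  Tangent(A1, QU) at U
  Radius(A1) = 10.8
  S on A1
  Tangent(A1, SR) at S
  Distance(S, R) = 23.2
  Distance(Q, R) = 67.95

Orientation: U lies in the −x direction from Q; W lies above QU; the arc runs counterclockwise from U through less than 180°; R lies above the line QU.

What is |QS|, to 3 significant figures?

48.3

Checks: |WU| = 10.80 ✓; |WS| = 10.80 ✓; ∠(WS, SR) = 90.00° ✓; |SR| = 23.20 ✓; |QR| = 67.95 ✓.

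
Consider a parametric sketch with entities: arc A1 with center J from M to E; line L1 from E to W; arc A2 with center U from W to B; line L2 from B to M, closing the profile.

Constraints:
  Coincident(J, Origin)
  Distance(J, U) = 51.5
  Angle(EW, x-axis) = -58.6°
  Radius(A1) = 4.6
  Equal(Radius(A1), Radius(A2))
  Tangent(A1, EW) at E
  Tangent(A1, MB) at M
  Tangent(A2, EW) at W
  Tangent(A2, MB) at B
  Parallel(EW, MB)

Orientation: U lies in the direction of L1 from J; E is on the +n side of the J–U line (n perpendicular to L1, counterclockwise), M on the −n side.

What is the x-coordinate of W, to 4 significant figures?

30.76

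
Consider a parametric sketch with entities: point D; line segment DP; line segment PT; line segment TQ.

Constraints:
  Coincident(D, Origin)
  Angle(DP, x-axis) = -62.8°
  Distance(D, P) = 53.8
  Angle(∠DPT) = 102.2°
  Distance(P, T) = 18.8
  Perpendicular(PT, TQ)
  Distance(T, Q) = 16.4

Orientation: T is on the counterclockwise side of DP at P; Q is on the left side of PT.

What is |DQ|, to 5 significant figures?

47.112

∠DPT = 102.2°, so PT runs at -62.8° + (180° − 102.2°) = 15.000° from the x-axis; with |PT| = 18.8, T = P + 18.8·(cos 15.000°, sin 15.000°) = (42.751, -42.985). The perpendicularity gives TQ at right angles to PT; with |TQ| = 16.4 on the left of PT, Q = T + 16.4·(-0.25882, 0.96593) = (38.507, -27.144). Then |DQ| = |Q − D| = 47.112.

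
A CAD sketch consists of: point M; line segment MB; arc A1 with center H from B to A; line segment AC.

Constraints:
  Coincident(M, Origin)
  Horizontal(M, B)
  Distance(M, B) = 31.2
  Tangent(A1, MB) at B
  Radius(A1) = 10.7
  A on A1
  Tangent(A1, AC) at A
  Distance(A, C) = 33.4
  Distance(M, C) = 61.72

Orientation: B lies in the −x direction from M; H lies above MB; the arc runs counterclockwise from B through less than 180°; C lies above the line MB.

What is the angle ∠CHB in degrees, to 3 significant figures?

159°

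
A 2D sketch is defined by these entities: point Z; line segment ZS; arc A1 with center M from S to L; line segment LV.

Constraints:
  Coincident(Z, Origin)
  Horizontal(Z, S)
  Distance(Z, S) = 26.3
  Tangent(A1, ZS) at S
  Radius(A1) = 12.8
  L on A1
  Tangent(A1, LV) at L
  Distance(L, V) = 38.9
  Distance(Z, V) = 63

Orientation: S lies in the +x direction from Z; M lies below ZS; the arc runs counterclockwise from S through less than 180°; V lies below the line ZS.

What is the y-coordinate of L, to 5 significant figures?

-19.026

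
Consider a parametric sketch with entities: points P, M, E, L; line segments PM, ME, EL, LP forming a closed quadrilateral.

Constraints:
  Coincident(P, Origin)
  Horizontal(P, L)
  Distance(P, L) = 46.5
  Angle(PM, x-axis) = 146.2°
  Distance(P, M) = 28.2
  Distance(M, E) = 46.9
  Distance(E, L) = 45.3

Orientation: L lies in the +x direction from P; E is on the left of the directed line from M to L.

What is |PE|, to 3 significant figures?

40.6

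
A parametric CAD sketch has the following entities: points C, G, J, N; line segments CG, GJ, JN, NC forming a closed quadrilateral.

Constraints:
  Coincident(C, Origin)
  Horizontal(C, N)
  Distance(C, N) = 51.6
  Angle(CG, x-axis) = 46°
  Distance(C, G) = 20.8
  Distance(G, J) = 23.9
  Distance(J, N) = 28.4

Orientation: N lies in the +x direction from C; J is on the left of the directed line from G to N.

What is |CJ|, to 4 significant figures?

43.76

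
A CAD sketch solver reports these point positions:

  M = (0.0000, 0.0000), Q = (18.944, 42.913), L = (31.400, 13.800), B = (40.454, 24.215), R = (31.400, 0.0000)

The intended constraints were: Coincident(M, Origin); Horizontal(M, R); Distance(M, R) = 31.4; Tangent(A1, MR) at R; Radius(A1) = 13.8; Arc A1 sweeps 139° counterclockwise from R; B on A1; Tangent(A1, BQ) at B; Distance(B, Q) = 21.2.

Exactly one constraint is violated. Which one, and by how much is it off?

Distance(B, Q) = 21.2 — off by 7.30.

M = (0.00, 0.00) ✓; M.y = 0.00, R.y = 0.00 ✓; |MR| = 31.40 ✓; ∠(LR, RM) = 90.00° ✓; |LR| = 13.80 ✓; bearing(L→B) − bearing(L→R) = 139.0° ✓; |LB| = 13.80 ✓; ∠(LB, BQ) = 90.00° ✓; |BQ| = 28.50 ✗.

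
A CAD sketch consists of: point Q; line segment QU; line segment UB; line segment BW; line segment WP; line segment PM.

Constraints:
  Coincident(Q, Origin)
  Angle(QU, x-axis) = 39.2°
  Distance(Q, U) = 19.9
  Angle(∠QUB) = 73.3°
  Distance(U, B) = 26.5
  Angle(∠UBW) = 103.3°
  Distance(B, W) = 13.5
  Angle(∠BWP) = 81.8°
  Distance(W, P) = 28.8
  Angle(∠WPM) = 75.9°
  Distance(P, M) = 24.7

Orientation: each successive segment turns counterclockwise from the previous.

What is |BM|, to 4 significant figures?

23.39

Q is at the origin; QU runs at 39.2° with length 19.9, so U = (15.42, 12.58). ∠QUB = 73.3° gives UB at 145.9° from the x-axis; with |UB| = 26.5, B = (-6.522, 27.43). ∠UBW = 103.3° gives BW at -137.4° from the x-axis; with |BW| = 13.5, W = (-16.46, 18.30). ∠BWP = 81.8° gives WP at -39.20° from the x-axis; with |WP| = 28.8, P = (5.859, 0.09405). ∠WPM = 75.9° gives PM at 64.90° from the x-axis; with |PM| = 24.7, M = (16.34, 22.46). Then |BM| = |M − B| = 23.39.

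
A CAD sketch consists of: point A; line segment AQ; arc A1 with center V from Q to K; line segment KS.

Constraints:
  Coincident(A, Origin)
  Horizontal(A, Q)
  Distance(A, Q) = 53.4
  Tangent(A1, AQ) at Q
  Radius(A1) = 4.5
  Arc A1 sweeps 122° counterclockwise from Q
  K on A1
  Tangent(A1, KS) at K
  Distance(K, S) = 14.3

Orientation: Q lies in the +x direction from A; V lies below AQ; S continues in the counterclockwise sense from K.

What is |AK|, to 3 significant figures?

50.1

A is at the origin; A and Q share the same y with |AQ| = 53.4 and Q on the +x side, so Q = (53.4, 0.00). The tangent condition forces VQ to be normal to AQ, so V = Q + (0, -4.5) = (53.4, -4.50). On A1, Q sits at bearing 90° from V; a 122° counterclockwise sweep puts K at bearing 212°, so K = V + 4.5·(cos 212°, sin 212°) = (49.6, -6.88). Then |AK| = |K − A| = 50.1.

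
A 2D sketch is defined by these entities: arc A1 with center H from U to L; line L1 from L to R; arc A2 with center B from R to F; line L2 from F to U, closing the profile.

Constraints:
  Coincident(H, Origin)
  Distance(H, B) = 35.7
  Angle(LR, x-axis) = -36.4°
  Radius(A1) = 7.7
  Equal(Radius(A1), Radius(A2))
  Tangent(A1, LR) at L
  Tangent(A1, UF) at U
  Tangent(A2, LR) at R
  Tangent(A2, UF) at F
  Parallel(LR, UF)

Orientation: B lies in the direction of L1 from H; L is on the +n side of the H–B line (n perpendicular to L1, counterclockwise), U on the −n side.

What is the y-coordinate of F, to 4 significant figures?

-27.38

The slot axis is L1's direction at -36.4°, so u = (cos -36.4°, sin -36.4°) = (0.8049, -0.5934) and n = (−sin -36.4°, cos -36.4°) = (0.5934, 0.8049). H is at the origin and B lies 35.7 along u from H, so B = 35.7·u = (28.73, -21.19). Tangency of A1 to both parallel lines with radius 7.7 puts L and U at H ± 7.7·n: L = (4.569, 6.198), U = (-4.569, -6.198). Equal radii place R and F the same way about B: R = B + 7.7·n = (33.30, -14.99), F = B − 7.7·n = (24.17, -27.38). So F.y = -27.38.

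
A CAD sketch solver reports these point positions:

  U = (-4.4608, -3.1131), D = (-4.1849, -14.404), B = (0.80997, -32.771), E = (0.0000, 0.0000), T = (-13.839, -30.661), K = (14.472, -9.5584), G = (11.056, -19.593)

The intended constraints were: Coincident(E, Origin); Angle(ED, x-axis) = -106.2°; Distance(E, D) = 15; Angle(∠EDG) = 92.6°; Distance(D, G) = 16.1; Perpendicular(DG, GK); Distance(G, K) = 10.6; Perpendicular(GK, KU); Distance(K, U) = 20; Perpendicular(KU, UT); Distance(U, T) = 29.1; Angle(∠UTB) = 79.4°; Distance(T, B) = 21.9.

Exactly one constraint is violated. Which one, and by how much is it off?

Distance(T, B) = 21.9 — off by 7.10.

E = (0.00, 0.00) ✓; ED at -106.2° ✓; |ED| = 15.00 ✓; ∠EDG = 92.60° ✓; |DG| = 16.10 ✓; ∠(DG, GK) = 90.00° ✓; |GK| = 10.60 ✓; ∠(GK, KU) = 90.00° ✓; |KU| = 20.00 ✓; ∠(KU, UT) = 90.00° ✓; |UT| = 29.10 ✓; ∠UTB = 79.40° ✓; |TB| = 14.80 ✗.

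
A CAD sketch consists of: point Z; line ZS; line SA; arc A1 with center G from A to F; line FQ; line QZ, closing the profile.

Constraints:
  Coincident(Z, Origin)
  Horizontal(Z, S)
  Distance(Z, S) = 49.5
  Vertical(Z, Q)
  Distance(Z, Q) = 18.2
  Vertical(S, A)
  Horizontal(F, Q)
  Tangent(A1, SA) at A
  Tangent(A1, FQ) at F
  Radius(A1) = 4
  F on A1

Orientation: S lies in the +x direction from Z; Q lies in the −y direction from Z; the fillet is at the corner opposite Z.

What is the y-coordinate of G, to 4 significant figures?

-14.20

Z is at the origin; ZS is horizontal with |ZS| = 49.5 and S on the +x side, so S = (49.50, 0.000). Z and Q share the same x with |ZQ| = 18.2 and Q on the −y side, so Q = (0.000, -18.20). The virtual corner opposite Z is at (49.50, -18.20). Tangency of A1 to SA means the radius GA is perpendicular to SA and tangency of A1 to FQ means the radius GF is perpendicular to FQ, with radius 4.0, so the center G sits 4.0 in from both sides at G = (45.50, -14.20). So G.y = -14.20.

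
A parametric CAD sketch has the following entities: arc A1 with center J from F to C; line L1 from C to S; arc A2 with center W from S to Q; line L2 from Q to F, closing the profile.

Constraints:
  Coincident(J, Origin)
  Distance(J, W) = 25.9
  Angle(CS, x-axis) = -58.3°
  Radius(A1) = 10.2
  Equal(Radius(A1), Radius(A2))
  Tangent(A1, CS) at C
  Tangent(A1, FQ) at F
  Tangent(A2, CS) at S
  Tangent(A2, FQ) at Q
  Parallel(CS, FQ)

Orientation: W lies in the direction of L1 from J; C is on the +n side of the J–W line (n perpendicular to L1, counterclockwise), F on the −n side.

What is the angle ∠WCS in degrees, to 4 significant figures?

21.50°

Tangency of A1 to both parallel lines with radius 10.2 puts C and F at J ± 10.2·n: C = (8.678, 5.360), F = (-8.678, -5.360). Equal radii place S and Q the same way about W: S = W + 10.2·n = (22.29, -16.68), Q = W − 10.2·n = (4.931, -27.40). Then cos ∠WCS = CW·CS / (|CW||CS|), giving 21.50°.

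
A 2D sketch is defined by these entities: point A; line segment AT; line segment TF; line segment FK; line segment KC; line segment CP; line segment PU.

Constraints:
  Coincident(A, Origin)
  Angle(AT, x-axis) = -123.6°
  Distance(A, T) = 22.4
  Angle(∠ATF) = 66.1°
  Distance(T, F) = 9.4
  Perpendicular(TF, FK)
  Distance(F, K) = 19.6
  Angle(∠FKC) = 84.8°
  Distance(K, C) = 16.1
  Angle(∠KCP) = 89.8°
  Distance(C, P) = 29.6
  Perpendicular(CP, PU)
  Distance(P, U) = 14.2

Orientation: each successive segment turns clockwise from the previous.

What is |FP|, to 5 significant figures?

17.431

A is at the origin; AT runs at -123.6° with length 22.4, so T = (-12.396, -18.657). ∠ATF = 66.1° gives TF at 122.50° from the x-axis; with |TF| = 9.4, F = (-17.447, -10.730). The perpendicularity gives FK at right angles to TF, so FK runs at 32.500°; with |FK| = 19.6, K = (-0.91611, -0.19848). ∠FKC = 84.8° gives KC at -62.700° from the x-axis; with |KC| = 16.1, C = (6.4681, -14.505). ∠KCP = 89.8° gives CP at -152.90° from the x-axis; with |CP| = 29.6, P = (-19.882, -27.989). Then |FP| = |P − F| = 17.431.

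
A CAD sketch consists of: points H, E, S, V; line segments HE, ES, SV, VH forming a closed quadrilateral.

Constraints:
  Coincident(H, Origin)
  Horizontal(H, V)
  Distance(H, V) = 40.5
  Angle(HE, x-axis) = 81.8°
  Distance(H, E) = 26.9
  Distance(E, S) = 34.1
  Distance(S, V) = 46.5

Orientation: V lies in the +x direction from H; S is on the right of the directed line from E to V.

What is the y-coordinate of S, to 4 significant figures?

-6.146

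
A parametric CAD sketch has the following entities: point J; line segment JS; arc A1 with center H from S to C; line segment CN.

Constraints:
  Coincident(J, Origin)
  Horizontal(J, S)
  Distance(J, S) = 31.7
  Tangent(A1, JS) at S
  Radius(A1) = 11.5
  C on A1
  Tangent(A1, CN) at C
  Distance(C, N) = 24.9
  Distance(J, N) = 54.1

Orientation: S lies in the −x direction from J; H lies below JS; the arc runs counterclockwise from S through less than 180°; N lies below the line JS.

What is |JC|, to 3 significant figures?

45.1

J is at the origin; J and S share the same y with |JS| = 31.7 and S on the −x side, so S = (-31.7, 0.00). The tangent condition forces HS to be normal to JS, so H = S + (0, -11.5) = (-31.7, -11.5). Since HC ⟂ CN (tangency), |HN| = √(11.5² + 24.9²) = 27.4 regardless of where C sits on A1. So N lies on both circle(J, 54.1) and circle(H, 27.4); the below-JS intersection is N = (-38.4, -38.1). C is the foot of the tangent from N: C = (-43.0, -13.6).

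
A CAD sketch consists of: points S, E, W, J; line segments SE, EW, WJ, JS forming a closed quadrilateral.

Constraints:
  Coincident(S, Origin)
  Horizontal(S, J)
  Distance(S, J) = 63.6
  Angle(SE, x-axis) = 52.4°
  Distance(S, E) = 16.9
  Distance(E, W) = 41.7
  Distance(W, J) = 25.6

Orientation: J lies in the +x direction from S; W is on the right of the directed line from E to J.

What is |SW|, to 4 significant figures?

44.18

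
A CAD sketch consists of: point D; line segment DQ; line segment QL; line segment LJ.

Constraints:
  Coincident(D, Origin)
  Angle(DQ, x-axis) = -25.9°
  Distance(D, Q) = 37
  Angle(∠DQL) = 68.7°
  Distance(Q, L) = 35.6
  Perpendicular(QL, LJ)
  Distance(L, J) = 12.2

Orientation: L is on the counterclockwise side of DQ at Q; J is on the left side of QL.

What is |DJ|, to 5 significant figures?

31.418

D is at the origin; DQ runs at -25.9° with length 37.0, so Q = 37.0·(cos -25.9°, sin -25.9°) = (33.284, -16.162). ∠DQL = 68.7°, so QL runs at -25.9° + (180° − 68.7°) = 85.400° from the x-axis; with |QL| = 35.6, L = Q + 35.6·(cos 85.400°, sin 85.400°) = (36.139, 19.324). The perpendicularity gives LJ at right angles to QL; with |LJ| = 12.2 on the left of QL, J = L + 12.2·(-0.99678, 0.080199) = (23.978, 20.302). Then |DJ| = |J − D| = 31.418.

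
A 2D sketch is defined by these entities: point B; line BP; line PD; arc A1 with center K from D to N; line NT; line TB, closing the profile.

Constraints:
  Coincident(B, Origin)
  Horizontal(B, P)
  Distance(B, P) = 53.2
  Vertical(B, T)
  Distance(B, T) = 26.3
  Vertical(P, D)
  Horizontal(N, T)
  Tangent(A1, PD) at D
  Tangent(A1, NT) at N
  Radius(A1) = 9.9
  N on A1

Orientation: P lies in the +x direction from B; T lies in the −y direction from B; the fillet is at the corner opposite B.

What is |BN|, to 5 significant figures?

50.661

B is at the origin; B and P share the same y with |BP| = 53.2 and P on the +x side, so P = (53.200, 0.0000). BT is vertical with |BT| = 26.3 and T on the −y side, so T = (0.0000, -26.300). The virtual corner opposite B is at (53.200, -26.300). The tangent condition forces KD to be normal to PD and since A1 is tangent to NT there, KN ⟂ NT, with radius 9.9, so the center K sits 9.9 in from both sides at K = (43.300, -16.400). That places the tangent points at D = (53.200, -16.400) on PD and N = (43.300, -26.300) on NT. Then |BN| = |N − B| = 50.661.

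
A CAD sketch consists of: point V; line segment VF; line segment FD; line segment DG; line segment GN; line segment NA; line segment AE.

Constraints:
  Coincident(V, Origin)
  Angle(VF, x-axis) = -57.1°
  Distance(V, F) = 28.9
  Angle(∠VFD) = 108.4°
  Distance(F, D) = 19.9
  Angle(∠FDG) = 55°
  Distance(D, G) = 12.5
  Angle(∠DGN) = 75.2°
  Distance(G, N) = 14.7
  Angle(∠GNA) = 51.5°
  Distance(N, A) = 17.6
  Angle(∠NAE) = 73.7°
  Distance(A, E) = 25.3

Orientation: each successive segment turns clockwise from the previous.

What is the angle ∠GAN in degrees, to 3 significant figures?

53.7°

∠DGN = 75.2° gives GN at 1.50° from the x-axis; with |GN| = 14.7, N = (14.4, -27.4). ∠GNA = 51.5° gives NA at -127° from the x-axis; with |NA| = 17.6, A = (3.85, -41.5). Then cos ∠GAN = AG·AN / (|AG||AN|), giving 53.7°.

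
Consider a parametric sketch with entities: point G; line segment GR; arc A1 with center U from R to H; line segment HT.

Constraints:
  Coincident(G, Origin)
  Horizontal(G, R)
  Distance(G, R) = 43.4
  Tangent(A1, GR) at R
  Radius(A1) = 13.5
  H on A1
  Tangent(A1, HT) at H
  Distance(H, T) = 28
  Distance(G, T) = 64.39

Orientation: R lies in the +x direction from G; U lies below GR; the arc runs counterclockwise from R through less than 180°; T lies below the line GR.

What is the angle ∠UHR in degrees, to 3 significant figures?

29.2°

Checks: G.y = 0.00, R.y = 0.00 ✓; ∠(UR, RG) = 90.00° ✓; |UH| = 13.50 ✓; ∠(UH, HT) = 90.00° ✓; |HT| = 28.00 ✓; |GT| = 64.39 ✓.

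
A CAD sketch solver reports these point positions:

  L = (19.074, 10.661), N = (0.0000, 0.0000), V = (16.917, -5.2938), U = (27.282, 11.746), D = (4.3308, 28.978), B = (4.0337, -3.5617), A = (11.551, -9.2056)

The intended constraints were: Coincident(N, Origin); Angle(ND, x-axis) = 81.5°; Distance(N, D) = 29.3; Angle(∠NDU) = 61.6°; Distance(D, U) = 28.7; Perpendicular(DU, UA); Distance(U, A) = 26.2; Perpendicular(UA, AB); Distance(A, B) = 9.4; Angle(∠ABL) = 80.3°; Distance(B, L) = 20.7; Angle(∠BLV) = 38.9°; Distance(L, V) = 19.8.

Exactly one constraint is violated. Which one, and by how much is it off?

Distance(L, V) = 19.8 — off by 3.70.

N = (0.00, 0.00) ✓; ND at 81.50° ✓; |ND| = 29.30 ✓; ∠NDU = 61.60° ✓; |DU| = 28.70 ✓; ∠(DU, UA) = 90.00° ✓; |UA| = 26.20 ✓; ∠(UA, AB) = 90.00° ✓; |AB| = 9.400 ✓; ∠ABL = 80.30° ✓; |BL| = 20.70 ✓; ∠BLV = 38.90° ✓; |LV| = 16.10 ✗.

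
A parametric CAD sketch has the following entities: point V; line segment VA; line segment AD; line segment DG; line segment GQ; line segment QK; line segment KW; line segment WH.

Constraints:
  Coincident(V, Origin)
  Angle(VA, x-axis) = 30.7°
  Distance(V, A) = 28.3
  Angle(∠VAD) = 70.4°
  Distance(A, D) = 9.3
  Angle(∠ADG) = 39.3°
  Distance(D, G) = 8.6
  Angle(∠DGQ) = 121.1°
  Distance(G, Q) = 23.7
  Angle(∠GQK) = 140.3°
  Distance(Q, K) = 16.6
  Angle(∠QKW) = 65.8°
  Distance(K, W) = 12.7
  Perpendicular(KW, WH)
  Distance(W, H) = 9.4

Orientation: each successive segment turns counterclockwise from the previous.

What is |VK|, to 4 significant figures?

57.48

∠DGQ = 121.1° gives GQ at -20.10° from the x-axis; with |GQ| = 23.7, Q = (41.08, 3.802). ∠GQK = 140.3° gives QK at 19.60° from the x-axis; with |QK| = 16.6, K = (56.71, 9.371). Then |VK| = |K − V| = 57.48.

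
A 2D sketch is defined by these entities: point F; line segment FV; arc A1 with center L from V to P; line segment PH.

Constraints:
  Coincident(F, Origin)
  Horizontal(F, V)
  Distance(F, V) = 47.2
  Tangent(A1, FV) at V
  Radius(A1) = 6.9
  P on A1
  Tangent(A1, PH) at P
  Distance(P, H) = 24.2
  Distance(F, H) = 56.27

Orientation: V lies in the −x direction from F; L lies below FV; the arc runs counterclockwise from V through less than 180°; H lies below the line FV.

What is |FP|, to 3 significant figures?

54.5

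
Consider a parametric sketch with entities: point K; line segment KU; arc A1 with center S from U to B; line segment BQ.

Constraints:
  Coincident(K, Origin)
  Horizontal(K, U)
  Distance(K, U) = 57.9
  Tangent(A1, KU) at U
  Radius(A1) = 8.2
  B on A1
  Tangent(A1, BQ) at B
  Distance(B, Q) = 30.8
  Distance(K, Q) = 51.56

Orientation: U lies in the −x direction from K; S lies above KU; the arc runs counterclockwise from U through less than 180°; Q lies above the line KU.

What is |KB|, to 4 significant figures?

50.54

Checks: |SB| = 8.200 ✓; ∠(SB, BQ) = 90.00° ✓; |BQ| = 30.80 ✓; |KQ| = 51.56 ✓.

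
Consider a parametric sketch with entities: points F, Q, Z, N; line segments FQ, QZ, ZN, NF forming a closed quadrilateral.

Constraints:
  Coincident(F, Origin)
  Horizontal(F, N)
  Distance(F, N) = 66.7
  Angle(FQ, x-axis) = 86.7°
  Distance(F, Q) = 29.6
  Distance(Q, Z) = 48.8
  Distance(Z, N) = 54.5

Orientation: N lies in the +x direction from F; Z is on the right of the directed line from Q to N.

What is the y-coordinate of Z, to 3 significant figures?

-17.4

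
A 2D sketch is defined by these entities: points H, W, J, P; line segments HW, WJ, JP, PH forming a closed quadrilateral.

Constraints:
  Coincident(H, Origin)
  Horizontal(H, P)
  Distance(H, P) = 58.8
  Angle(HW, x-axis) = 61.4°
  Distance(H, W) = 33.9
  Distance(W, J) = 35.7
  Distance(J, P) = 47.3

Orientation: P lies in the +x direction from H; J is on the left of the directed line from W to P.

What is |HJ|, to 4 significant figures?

66.51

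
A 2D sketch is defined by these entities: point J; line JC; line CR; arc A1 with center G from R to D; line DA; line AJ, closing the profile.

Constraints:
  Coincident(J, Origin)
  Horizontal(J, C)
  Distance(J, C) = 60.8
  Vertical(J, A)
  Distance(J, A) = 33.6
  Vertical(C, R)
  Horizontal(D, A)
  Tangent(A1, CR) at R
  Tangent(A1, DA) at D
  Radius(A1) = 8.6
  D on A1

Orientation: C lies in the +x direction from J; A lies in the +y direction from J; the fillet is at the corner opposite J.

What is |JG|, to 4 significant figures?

57.88

J is at the origin; J and C share the same y with |JC| = 60.8 and C on the +x side, so C = (60.80, 0.000). J and A share the same x with |JA| = 33.6 and A on the +y side, so A = (0.000, 33.60). The virtual corner opposite J is at (60.80, 33.60). A1 meets CR tangentially, so GR is at right angles to CR and the tangent condition forces GD to be normal to DA, with radius 8.6, so the center G sits 8.6 in from both sides at G = (52.20, 25.00). Then |JG| = |G − J| = 57.88.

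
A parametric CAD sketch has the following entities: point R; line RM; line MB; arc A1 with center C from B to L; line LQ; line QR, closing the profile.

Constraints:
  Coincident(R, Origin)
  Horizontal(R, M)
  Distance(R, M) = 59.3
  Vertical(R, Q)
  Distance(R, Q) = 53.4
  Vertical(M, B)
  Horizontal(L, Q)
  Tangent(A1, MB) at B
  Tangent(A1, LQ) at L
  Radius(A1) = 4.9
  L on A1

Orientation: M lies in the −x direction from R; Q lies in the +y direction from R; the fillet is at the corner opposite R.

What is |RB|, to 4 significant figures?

76.61

The virtual corner opposite R is at (-59.30, 53.40). Tangency of A1 to MB means the radius CB is perpendicular to MB and A1 meets LQ tangentially, so CL is at right angles to LQ, with radius 4.9, so the center C sits 4.9 in from both sides at C = (-54.40, 48.50). That places the tangent points at B = (-59.30, 48.50) on MB and L = (-54.40, 53.40) on LQ. Then |RB| = |B − R| = 76.61.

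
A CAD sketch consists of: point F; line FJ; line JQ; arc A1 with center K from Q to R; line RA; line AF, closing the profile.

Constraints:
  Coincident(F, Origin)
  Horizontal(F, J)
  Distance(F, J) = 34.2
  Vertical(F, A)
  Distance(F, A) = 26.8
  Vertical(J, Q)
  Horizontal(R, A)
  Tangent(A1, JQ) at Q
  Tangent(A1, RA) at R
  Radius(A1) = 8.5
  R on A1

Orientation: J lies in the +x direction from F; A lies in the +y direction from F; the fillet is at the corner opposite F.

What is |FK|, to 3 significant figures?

31.5

F is at the origin; F and J share the same y with |FJ| = 34.2 and J on the +x side, so J = (34.2, 0.00). FA is vertical with |FA| = 26.8 and A on the +y side, so A = (0.00, 26.8). The virtual corner opposite F is at (34.2, 26.8). Tangency of A1 to JQ means the radius KQ is perpendicular to JQ and tangency of A1 to RA means the radius KR is perpendicular to RA, with radius 8.5, so the center K sits 8.5 in from both sides at K = (25.7, 18.3). Then |FK| = |K − F| = 31.5.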